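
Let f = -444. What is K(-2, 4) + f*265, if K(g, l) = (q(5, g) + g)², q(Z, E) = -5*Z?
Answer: -116931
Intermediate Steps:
K(g, l) = (-25 + g)² (K(g, l) = (-5*5 + g)² = (-25 + g)²)
K(-2, 4) + f*265 = (-25 - 2)² - 444*265 = (-27)² - 117660 = 729 - 117660 = -116931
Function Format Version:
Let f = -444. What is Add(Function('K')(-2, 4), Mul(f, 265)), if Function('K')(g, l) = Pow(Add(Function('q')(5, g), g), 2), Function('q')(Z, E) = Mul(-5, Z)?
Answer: -116931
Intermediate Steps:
Function('K')(g, l) = Pow(Add(-25, g), 2) (Function('K')(g, l) = Pow(Add(Mul(-5, 5), g), 2) = Pow(Add(-25, g), 2))
Add(Function('K')(-2, 4), Mul(f, 265)) = Add(Pow(Add(-25, -2), 2), Mul(-444, 265)) = Add(Pow(-27, 2), -117660) = Add(729, -117660) = -116931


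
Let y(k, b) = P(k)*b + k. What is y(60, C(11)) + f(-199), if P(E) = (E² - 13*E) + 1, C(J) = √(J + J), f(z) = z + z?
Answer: -338 + 2821*√22 ≈ 12894.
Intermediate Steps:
f(z) = 2*z
C(J) = √2*√J (C(J) = √(2*J) = √2*√J)
P(E) = 1 + E² - 13*E
y(k, b) = k + b*(1 + k² - 13*k) (y(k, b) = (1 + k² - 13*k)*b + k = b*(1 + k² - 13*k) + k = k + b*(1 + k² - 13*k))
y(60, C(11)) + f(-199) = (60 + (√2*√11)*(1 + 60² - 13*60)) + 2*(-199) = (60 + √22*(1 + 3600 - 780)) - 398 = (60 + √22*2821) - 398 = (60 + 2821*√22) - 398 = -338 + 2821*√22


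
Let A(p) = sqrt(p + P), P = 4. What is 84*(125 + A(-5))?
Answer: 10500 + 84*I ≈ 10500.0 + 84.0*I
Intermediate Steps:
A(p) = sqrt(4 + p) (A(p) = sqrt(p + 4) = sqrt(4 + p))
84*(125 + A(-5)) = 84*(125 + sqrt(4 - 5)) = 84*(125 + sqrt(-1)) = 84*(125 + I) = 10500 + 84*I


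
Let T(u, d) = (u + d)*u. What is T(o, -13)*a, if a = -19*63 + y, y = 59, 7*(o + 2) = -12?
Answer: -3461796/49 ≈ -70649.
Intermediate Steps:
o = -26/7 (o = -2 + (1/7)*(-12) = -2 - 12/7 = -26/7 ≈ -3.7143)
T(u, d) = u*(d + u) (T(u, d) = (d + u)*u = u*(d + u))
a = -1138 (a = -19*63 + 59 = -1197 + 59 = -1138)
T(o, -13)*a = -26*(-13 - 26/7)/7*(-1138) = -26/7*(-117/7)*(-1138) = (3042/49)*(-1138) = -3461796/49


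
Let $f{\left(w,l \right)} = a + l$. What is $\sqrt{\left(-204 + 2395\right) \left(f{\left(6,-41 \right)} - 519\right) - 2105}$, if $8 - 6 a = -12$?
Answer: $\frac{i \sqrt{10995855}}{3} \approx 1105.3 i$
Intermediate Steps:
$a = \frac{10}{3}$ ($a = \frac{4}{3} - -2 = \frac{4}{3} + 2 = \frac{10}{3} \approx 3.3333$)
$f{\left(w,l \right)} = \frac{10}{3} + l$
$\sqrt{\left(-204 + 2395\right) \left(f{\left(6,-41 \right)} - 519\right) - 2105} = \sqrt{\left(-204 + 2395\right) \left(\left(\frac{10}{3} - 41\right) - 519\right) - 2105} = \sqrt{2191 \left(- \frac{113}{3} - 519\right) - 2105} = \sqrt{2191 \left(- \frac{1670}{3}\right) - 2105} = \sqrt{- \frac{3658970}{3} - 2105} = \sqrt{- \frac{3665285}{3}} = \frac{i \sqrt{10995855}}{3}$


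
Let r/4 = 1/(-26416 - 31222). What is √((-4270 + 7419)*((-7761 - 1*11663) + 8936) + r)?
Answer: I*√27429832357593470/28819 ≈ 5746.9*I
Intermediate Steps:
r = -2/28819 (r = 4/(-26416 - 31222) = 4/(-57638) = 4*(-1/57638) = -2/28819 ≈ -6.9399e-5)
√((-4270 + 7419)*((-7761 - 1*11663) + 8936) + r) = √((-4270 + 7419)*((-7761 - 1*11663) + 8936) - 2/28819) = √(3149*((-7761 - 11663) + 8936) - 2/28819) = √(3149*(-19424 + 8936) - 2/28819) = √(3149*(-10488) - 2/28819) = √(-33026712 - 2/28819) = √(-951796813130/28819) = I*√27429832357593470/28819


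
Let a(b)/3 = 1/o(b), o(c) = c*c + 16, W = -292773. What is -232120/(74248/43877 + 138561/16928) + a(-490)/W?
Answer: -4040043175029218747255461/171917643487935754396 ≈ -23500.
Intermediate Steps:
o(c) = 16 + c**2 (o(c) = c**2 + 16 = 16 + c**2)
a(b) = 3/(16 + b**2)
-232120/(74248/43877 + 138561/16928) + a(-490)/W = -232120/(74248/43877 + 138561/16928) + (3/(16 + (-490)**2))/(-292773) = -232120/(74248*(1/43877) + 138561*(1/16928)) + (3/(16 + 240100))*(-1/292773) = -232120/(74248/43877 + 138561/16928) + (3/240116)*(-1/292773) = -232120/7336511141/742749856 + (3*(1/240116))*(-1/292773) = -232120*742749856/7336511141 + (3/240116)*(-1/292773) = -172407096574720/7336511141 - 1/23433160556 = -4040043175029218747255461/171917643487935754396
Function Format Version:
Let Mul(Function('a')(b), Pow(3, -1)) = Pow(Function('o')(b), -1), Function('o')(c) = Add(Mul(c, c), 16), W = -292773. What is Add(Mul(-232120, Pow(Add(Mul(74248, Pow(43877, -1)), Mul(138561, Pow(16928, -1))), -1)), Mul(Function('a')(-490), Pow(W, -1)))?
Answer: Rational(-4040043175029218747255461, 171917643487935754396) ≈ -23500.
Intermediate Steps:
Function('o')(c) = Add(16, Pow(c, 2)) (Function('o')(c) = Add(Pow(c, 2), 16) = Add(16, Pow(c, 2)))
Function('a')(b) = Mul(3, Pow(Add(16, Pow(b, 2)), -1))
Add(Mul(-232120, Pow(Add(Mul(74248, Pow(43877, -1)), Mul(138561, Pow(16928, -1))), -1)), Mul(Function('a')(-490), Pow(W, -1))) = Add(Mul(-232120, Pow(Add(Mul(74248, Pow(43877, -1)), Mul(138561, Pow(16928, -1))), -1)), Mul(Mul(3, Pow(Add(16, Pow(-490, 2)), -1)), Pow(-292773, -1))) = Add(Mul(-232120, Pow(Add(Mul(74248, Rational(1, 43877)), Mul(138561, Rational(1, 16928))), -1)), Mul(Mul(3, Pow(Add(16, 240100), -1)), Rational(-1, 292773))) = Add(Mul(-232120, Pow(Add(Rational(74248, 43877), Rational(138561, 16928)), -1)), Mul(Mul(3, Pow(240116, -1)), Rational(-1, 292773))) = Add(Mul(-232120, Pow(Rational(7336511141, 742749856), -1)), Mul(Mul(3, Rational(1, 240116)), Rational(-1, 292773))) = Add(Mul(-232120, Rational(742749856, 7336511141)), Mul(Rational(3, 240116), Rational(-1, 292773))) = Add(Rational(-172407096574720, 7336511141), Rational(-1, 23433160556)) = Rational(-4040043175029218747255461, 171917643487935754396)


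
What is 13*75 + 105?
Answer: 1080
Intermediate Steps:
13*75 + 105 = 975 + 105 = 1080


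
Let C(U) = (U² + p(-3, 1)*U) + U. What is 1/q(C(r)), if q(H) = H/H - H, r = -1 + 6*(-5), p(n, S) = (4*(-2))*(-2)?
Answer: -1/433 ≈ -0.0023095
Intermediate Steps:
p(n, S) = 16 (p(n, S) = -8*(-2) = 16)
r = -31 (r = -1 - 30 = -31)
C(U) = U² + 17*U (C(U) = (U² + 16*U) + U = U² + 17*U)
q(H) = 1 - H
1/q(C(r)) = 1/(1 - (-31)*(17 - 31)) = 1/(1 - (-31)*(-14)) = 1/(1 - 1*434) = 1/(1 - 434) = 1/(-433) = -1/433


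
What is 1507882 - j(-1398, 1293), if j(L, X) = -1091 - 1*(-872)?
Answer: 1508101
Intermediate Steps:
j(L, X) = -219 (j(L, X) = -1091 + 872 = -219)
1507882 - j(-1398, 1293) = 1507882 - 1*(-219) = 1507882 + 219 = 1508101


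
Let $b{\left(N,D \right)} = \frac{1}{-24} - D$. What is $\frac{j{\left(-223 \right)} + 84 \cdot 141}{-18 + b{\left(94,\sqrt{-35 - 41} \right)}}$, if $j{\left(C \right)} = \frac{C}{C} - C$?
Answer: $- \frac{125410656}{231265} + \frac{13902336 i \sqrt{19}}{231265} \approx -542.28 + 262.03 i$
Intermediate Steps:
$b{\left(N,D \right)} = - \frac{1}{24} - D$
$j{\left(C \right)} = 1 - C$
$\frac{j{\left(-223 \right)} + 84 \cdot 141}{-18 + b{\left(94,\sqrt{-35 - 41} \right)}} = \frac{\left(1 - -223\right) + 84 \cdot 141}{-18 - \left(\frac{1}{24} + \sqrt{-35 - 41}\right)} = \frac{\left(1 + 223\right) + 11844}{-18 - \left(\frac{1}{24} + \sqrt{-76}\right)} = \frac{224 + 11844}{-18 - \left(\frac{1}{24} + 2 i \sqrt{19}\right)} = \frac{12068}{-18 - \left(\frac{1}{24} + 2 i \sqrt{19}\right)} = \frac{12068}{- \frac{433}{24} - 2 i \sqrt{19}}$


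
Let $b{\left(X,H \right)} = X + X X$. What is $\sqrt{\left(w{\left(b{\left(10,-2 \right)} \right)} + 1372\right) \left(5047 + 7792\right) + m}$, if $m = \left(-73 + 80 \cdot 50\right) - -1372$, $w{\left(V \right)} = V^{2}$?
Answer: $\sqrt{172972307} \approx 13152.0$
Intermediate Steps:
$b{\left(X,H \right)} = X + X^{2}$
$m = 5299$ ($m = \left(-73 + 4000\right) + 1372 = 3927 + 1372 = 5299$)
$\sqrt{\left(w{\left(b{\left(10,-2 \right)} \right)} + 1372\right) \left(5047 + 7792\right) + m} = \sqrt{\left(\left(10 \left(1 + 10\right)\right)^{2} + 1372\right) \left(5047 + 7792\right) + 5299} = \sqrt{\left(\left(10 \cdot 11\right)^{2} + 1372\right) 12839 + 5299} = \sqrt{\left(110^{2} + 1372\right) 12839 + 5299} = \sqrt{\left(12100 + 1372\right) 12839 + 5299} = \sqrt{13472 \cdot 12839 + 5299} = \sqrt{172967008 + 5299} = \sqrt{172972307}$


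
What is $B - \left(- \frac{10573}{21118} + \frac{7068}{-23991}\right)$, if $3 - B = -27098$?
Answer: $\frac{4576968693535}{168880646} \approx 27102.0$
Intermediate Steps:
$B = 27101$ ($B = 3 - -27098 = 3 + 27098 = 27101$)
$B - \left(- \frac{10573}{21118} + \frac{7068}{-23991}\right) = 27101 - \left(- \frac{10573}{21118} + \frac{7068}{-23991}\right) = 27101 - \left(\left(-10573\right) \frac{1}{21118} + 7068 \left(- \frac{1}{23991}\right)\right) = 27101 - \left(- \frac{10573}{21118} - \frac{2356}{7997}\right) = 27101 - - \frac{134306289}{168880646} = 27101 + \frac{134306289}{168880646} = \frac{4576968693535}{168880646}$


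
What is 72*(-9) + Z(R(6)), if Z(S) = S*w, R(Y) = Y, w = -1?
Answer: -654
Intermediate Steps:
Z(S) = -S (Z(S) = S*(-1) = -S)
72*(-9) + Z(R(6)) = 72*(-9) - 1*6 = -648 - 6 = -654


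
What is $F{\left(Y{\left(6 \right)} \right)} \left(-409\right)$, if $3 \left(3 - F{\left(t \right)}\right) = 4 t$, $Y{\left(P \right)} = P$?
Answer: $2045$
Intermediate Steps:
$F{\left(t \right)} = 3 - \frac{4 t}{3}$
$F{\left(Y{\left(6 \right)} \right)} \left(-409\right) = \left(3 - 8\right) \left(-409\right) = \left(-5\right) \left(-409\right) = 2045$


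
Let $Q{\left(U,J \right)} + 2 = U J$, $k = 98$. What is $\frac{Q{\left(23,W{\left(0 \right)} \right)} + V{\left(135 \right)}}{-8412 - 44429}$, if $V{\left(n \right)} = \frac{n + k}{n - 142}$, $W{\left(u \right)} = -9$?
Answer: $\frac{32}{6979} \approx 0.0045852$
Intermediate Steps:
$Q{\left(U,J \right)} = -2 + J U$ ($Q{\left(U,J \right)} = -2 + U J = -2 + J U$)
$V{\left(n \right)} = \frac{98 + n}{-142 + n}$ ($V{\left(n \right)} = \frac{n + 98}{n - 142} = \frac{98 + n}{-142 + n}$)
$\frac{Q{\left(23,W{\left(0 \right)} \right)} + V{\left(135 \right)}}{-8412 - 44429} = \frac{\left(-2 - 207\right) + \frac{98 + 135}{-142 + 135}}{-8412 - 44429} = \frac{\left(-2 - 207\right) + \frac{1}{-7} \cdot 233}{-52841} = \left(-209 - \frac{233}{7}\right) \left(- \frac{1}{52841}\right) = \left(- \frac{1696}{7}\right) \left(- \frac{1}{52841}\right) = \frac{32}{6979}$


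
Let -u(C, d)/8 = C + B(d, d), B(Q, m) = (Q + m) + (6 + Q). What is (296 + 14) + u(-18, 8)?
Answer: 214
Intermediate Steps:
B(Q, m) = 6 + m + 2*Q
u(C, d) = -48 - 24*d - 8*C (u(C, d) = -8*(C + (6 + d + 2*d)) = -8*(C + (6 + 3*d)) = -8*(6 + C + 3*d) = -48 - 24*d - 8*C)
(296 + 14) + u(-18, 8) = (296 + 14) + (-48 - 24*8 - 8*(-18)) = 310 + (-48 - 192 + 144) = 310 - 96 = 214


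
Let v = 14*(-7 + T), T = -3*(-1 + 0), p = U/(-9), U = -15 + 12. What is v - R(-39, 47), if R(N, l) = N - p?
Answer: -50/3 ≈ -16.667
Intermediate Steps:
U = -3
p = ⅓ (p = -3/(-9) = -3*(-⅑) = ⅓ ≈ 0.33333)
T = 3 (T = -3*(-1) = 3)
R(N, l) = -⅓ + N (R(N, l) = N - 1*⅓ = N - ⅓ = -⅓ + N)
v = -56 (v = 14*(-7 + 3) = 14*(-4) = -56)
v - R(-39, 47) = -56 - (-⅓ - 39) = -56 - 1*(-118/3) = -56 + 118/3 = -50/3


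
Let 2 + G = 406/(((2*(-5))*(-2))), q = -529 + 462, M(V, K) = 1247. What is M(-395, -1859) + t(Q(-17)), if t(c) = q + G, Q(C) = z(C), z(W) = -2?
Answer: 11983/10 ≈ 1198.3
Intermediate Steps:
q = -67
Q(C) = -2
G = 183/10 (G = -2 + 406/(((2*(-5))*(-2))) = -2 + 406/((-10*(-2))) = -2 + 406/20 = -2 + 406*(1/20) = -2 + 203/10 = 183/10 ≈ 18.300)
t(c) = -487/10 (t(c) = -67 + 183/10 = -487/10)
M(-395, -1859) + t(Q(-17)) = 1247 - 487/10 = 11983/10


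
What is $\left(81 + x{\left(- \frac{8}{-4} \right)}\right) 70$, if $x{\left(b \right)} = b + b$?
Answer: $5950$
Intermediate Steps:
$x{\left(b \right)} = 2 b$
$\left(81 + x{\left(- \frac{8}{-4} \right)}\right) 70 = \left(81 + 2 \left(- \frac{8}{-4}\right)\right) 70 = \left(81 + 2 \left(\left(-8\right) \left(- \frac{1}{4}\right)\right)\right) 70 = \left(81 + 2 \cdot 2\right) 70 = \left(81 + 4\right) 70 = 85 \cdot 70 = 5950$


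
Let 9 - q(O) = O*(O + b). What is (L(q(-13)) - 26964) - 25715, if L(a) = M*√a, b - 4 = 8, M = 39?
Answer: -52679 + 78*I ≈ -52679.0 + 78.0*I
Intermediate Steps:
b = 12 (b = 4 + 8 = 12)
q(O) = 9 - O*(12 + O) (q(O) = 9 - O*(O + 12) = 9 - O*(12 + O))
L(a) = 39*√a
(L(q(-13)) - 26964) - 25715 = (39*√(9 - 1*(-13)² - 12*(-13)) - 26964) - 25715 = (39*√(9 - 1*169 + 156) - 26964) - 25715 = (39*√(9 - 169 + 156) - 26964) - 25715 = (39*√(-4) - 26964) - 25715 = (39*(2*I) - 26964) - 25715 = (78*I - 26964) - 25715 = (-26964 + 78*I) - 25715 = -52679 + 78*I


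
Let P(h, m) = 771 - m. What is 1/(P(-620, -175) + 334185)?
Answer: 1/335131 ≈ 2.9839e-6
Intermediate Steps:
1/(P(-620, -175) + 334185) = 1/((771 - 1*(-175)) + 334185) = 1/((771 + 175) + 334185) = 1/(946 + 334185) = 1/335131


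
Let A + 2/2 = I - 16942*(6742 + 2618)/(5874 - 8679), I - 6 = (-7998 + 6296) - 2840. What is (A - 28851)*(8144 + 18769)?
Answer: 116486246076/187 ≈ 6.2292e+8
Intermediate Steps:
I = -4536 (I = 6 + ((-7998 + 6296) - 2840) = 6 + (-1702 - 2840) = 6 - 4542 = -4536)
A = 9723389/187 (A = -1 + (-4536 - 16942*(6742 + 2618)/(5874 - 8679)) = -1 + (-4536 - 16942/((-2805/9360))) = -1 + (-4536 - 16942/((-2805*1/9360))) = -1 + (-4536 - 16942/(-187/624)) = -1 + (-4536 - 16942*(-624/187)) = -1 + (-4536 + 10571808/187) = -1 + 9723576/187 = 9723389/187 ≈ 51997.)
(A - 28851)*(8144 + 18769) = (9723389/187 - 28851)*(8144 + 18769) = (4328252/187)*26913 = 116486246076/187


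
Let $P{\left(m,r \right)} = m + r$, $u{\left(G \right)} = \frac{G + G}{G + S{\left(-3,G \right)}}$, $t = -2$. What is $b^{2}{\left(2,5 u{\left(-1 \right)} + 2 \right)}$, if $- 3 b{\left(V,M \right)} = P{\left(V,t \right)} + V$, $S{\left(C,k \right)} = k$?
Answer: $\frac{4}{9} \approx 0.44444$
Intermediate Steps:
$u{\left(G \right)} = 1$ ($u{\left(G \right)} = \frac{G + G}{G + G} = \frac{2 G}{2 G} = 2 G \frac{1}{2 G} = 1$)
$b{\left(V,M \right)} = \frac{2}{3} - \frac{2 V}{3}$ ($b{\left(V,M \right)} = - \frac{\left(V - 2\right) + V}{3} = - \frac{\left(-2 + V\right) + V}{3} = - \frac{-2 + 2 V}{3} = \frac{2}{3} - \frac{2 V}{3}$)
$b^{2}{\left(2,5 u{\left(-1 \right)} + 2 \right)} = \left(\frac{2}{3} - \frac{4}{3}\right)^{2} = \left(- \frac{2}{3}\right)^{2} = \frac{4}{9}$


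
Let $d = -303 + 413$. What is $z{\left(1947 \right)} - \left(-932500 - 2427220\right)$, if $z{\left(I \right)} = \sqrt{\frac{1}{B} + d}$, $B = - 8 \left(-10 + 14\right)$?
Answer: $3359720 + \frac{3 \sqrt{782}}{8} \approx 3.3597 \cdot 10^{6}$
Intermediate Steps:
$B = -32$ ($B = \left(-8\right) 4 = -32$)
$d = 110$
$z{\left(I \right)} = \frac{3 \sqrt{782}}{8}$ ($z{\left(I \right)} = \sqrt{\frac{1}{-32} + 110} = \sqrt{- \frac{1}{32} + 110} = \sqrt{\frac{3519}{32}} = \frac{3 \sqrt{782}}{8}$)
$z{\left(1947 \right)} - \left(-932500 - 2427220\right) = \frac{3 \sqrt{782}}{8} - \left(-932500 - 2427220\right) = \frac{3 \sqrt{782}}{8} - -3359720 = \frac{3 \sqrt{782}}{8} + 3359720 = 3359720 + \frac{3 \sqrt{782}}{8}$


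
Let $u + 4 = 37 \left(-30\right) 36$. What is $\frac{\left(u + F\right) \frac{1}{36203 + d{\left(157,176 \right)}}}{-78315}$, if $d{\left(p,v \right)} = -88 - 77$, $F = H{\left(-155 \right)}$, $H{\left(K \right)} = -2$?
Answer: $\frac{6661}{470385995} \approx 1.4161 \cdot 10^{-5}$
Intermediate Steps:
$F = -2$
$d{\left(p,v \right)} = -165$
$u = -39964$ ($u = -4 + 37 \left(-30\right) 36 = -4 - 39960 = -39964$)
$\frac{\left(u + F\right) \frac{1}{36203 + d{\left(157,176 \right)}}}{-78315} = \frac{\left(-39964 - 2\right) \frac{1}{36203 - 165}}{-78315} = - \frac{39966}{36038} \left(- \frac{1}{78315}\right) = \left(-39966\right) \frac{1}{36038} \left(- \frac{1}{78315}\right) = \left(- \frac{19983}{18019}\right) \left(- \frac{1}{78315}\right) = \frac{6661}{470385995}$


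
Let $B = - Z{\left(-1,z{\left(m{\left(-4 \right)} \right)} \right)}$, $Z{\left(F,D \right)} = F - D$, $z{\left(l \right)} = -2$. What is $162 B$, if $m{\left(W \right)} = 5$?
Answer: $-162$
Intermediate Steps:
$B = -1$ ($B = - (-1 - -2) = - (-1 + 2) = \left(-1\right) 1 = -1$)
$162 B = 162 \left(-1\right) = -162$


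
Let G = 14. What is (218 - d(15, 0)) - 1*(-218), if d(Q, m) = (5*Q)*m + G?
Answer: 422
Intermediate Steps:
d(Q, m) = 14 + 5*Q*m (d(Q, m) = (5*Q)*m + 14 = 5*Q*m + 14 = 14 + 5*Q*m)
(218 - d(15, 0)) - 1*(-218) = (218 - (14 + 5*15*0)) - 1*(-218) = (218 - (14 + 0)) + 218 = (218 - 1*14) + 218 = (218 - 14) + 218 = 204 + 218 = 422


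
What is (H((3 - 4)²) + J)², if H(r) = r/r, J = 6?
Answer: 49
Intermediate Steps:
H(r) = 1
(H((3 - 4)²) + J)² = (1 + 6)² = 7² = 49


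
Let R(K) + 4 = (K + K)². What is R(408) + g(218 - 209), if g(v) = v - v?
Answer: 665852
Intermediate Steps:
R(K) = -4 + 4*K² (R(K) = -4 + (K + K)² = -4 + (2*K)² = -4 + 4*K²)
g(v) = 0
R(408) + g(218 - 209) = (-4 + 4*408²) + 0 = (-4 + 4*166464) + 0 = (-4 + 665856) + 0 = 665852 + 0 = 665852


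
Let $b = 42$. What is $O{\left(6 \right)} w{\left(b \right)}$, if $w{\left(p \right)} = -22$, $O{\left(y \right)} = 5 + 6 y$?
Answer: $-902$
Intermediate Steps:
$O{\left(6 \right)} w{\left(b \right)} = \left(5 + 6 \cdot 6\right) \left(-22\right) = \left(5 + 36\right) \left(-22\right) = 41 \left(-22\right) = -902$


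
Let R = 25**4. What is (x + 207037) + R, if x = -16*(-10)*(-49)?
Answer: 589822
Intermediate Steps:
R = 390625
x = -7840 (x = 160*(-49) = -7840)
(x + 207037) + R = (-7840 + 207037) + 390625 = 199197 + 390625 = 589822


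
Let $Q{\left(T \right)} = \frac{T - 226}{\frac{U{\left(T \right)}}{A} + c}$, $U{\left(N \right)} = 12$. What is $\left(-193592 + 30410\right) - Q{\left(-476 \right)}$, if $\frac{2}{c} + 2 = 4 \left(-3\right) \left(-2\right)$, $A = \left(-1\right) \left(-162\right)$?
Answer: $- \frac{7787424}{49} \approx -1.5893 \cdot 10^{5}$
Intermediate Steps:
$A = 162$
$c = \frac{1}{11}$ ($c = \frac{2}{-2 + 4 \left(-3\right) \left(-2\right)} = \frac{2}{-2 - -24} = \frac{2}{-2 + 24} = \frac{2}{22} = 2 \cdot \frac{1}{22} = \frac{1}{11} \approx 0.090909$)
$Q{\left(T \right)} = - \frac{67122}{49} + \frac{297 T}{49}$ ($Q{\left(T \right)} = \frac{T - 226}{\frac{12}{162} + \frac{1}{11}} = \frac{-226 + T}{12 \cdot \frac{1}{162} + \frac{1}{11}} = \frac{-226 + T}{\frac{2}{27} + \frac{1}{11}} = \frac{-226 + T}{\frac{49}{297}} = \left(-226 + T\right) \frac{297}{49} = - \frac{67122}{49} + \frac{297 T}{49}$)
$\left(-193592 + 30410\right) - Q{\left(-476 \right)} = \left(-193592 + 30410\right) - \left(- \frac{67122}{49} + \frac{297}{49} \left(-476\right)\right) = -163182 - \left(- \frac{67122}{49} - \frac{20196}{7}\right) = -163182 - - \frac{208494}{49} = -163182 + \frac{208494}{49} = - \frac{7787424}{49}$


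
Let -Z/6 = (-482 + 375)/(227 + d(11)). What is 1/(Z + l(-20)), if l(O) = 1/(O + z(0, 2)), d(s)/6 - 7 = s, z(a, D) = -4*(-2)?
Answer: 4020/7369 ≈ 0.54553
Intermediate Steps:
z(a, D) = 8
d(s) = 42 + 6*s
l(O) = 1/(8 + O) (l(O) = 1/(O + 8) = 1/(8 + O))
Z = 642/335 (Z = -6*(-482 + 375)/(227 + (42 + 6*11)) = -(-642)/(227 + (42 + 66)) = -(-642)/(227 + 108) = -(-642)/335 = -6*(-107/335) = 642/335 ≈ 1.9164)
1/(Z + l(-20)) = 1/(642/335 + 1/(8 - 20)) = 1/(642/335 + 1/(-12)) = 1/(642/335 - 1/12) = 1/(7369/4020) = 4020/7369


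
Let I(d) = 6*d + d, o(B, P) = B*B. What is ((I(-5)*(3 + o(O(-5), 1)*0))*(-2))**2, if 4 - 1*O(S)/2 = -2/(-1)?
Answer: 44100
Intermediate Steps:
O(S) = 4 (O(S) = 8 - (-4)/(-1) = 8 - (-4)*(-1) = 8 - 2*2 = 8 - 4 = 4)
o(B, P) = B**2
I(d) = 7*d
((I(-5)*(3 + o(O(-5), 1)*0))*(-2))**2 = (((7*(-5))*(3 + 4**2*0))*(-2))**2 = (-35*(3 + 16*0)*(-2))**2 = (-35*(3 + 0)*(-2))**2 = (-35*3*(-2))**2 = (-105*(-2))**2 = 210**2 = 44100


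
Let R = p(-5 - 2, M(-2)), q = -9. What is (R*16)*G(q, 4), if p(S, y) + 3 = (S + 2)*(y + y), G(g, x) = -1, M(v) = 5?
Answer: 848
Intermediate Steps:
p(S, y) = -3 + 2*y*(2 + S) (p(S, y) = -3 + (S + 2)*(y + y) = -3 + (2 + S)*(2*y) = -3 + 2*y*(2 + S))
R = -53 (R = -3 + 4*5 + 2*(-5 - 2)*5 = -3 + 20 + 2*(-7)*5 = -3 + 20 - 70 = -53)
(R*16)*G(q, 4) = -53*16*(-1) = -848*(-1) = 848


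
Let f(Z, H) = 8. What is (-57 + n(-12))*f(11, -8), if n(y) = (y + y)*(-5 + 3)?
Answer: -72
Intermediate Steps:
n(y) = -4*y (n(y) = (2*y)*(-2) = -4*y)
(-57 + n(-12))*f(11, -8) = (-57 - 4*(-12))*8 = (-57 + 48)*8 = -9*8 = -72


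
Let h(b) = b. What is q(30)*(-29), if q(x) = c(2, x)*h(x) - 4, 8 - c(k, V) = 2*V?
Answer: 45356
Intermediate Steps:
c(k, V) = 8 - 2*V
q(x) = -4 + x*(8 - 2*x) (q(x) = (8 - 2*x)*x - 4 = x*(8 - 2*x) - 4 = -4 + x*(8 - 2*x))
q(30)*(-29) = (-4 - 2*30*(-4 + 30))*(-29) = (-4 - 2*30*26)*(-29) = (-4 - 1560)*(-29) = -1564*(-29) = 45356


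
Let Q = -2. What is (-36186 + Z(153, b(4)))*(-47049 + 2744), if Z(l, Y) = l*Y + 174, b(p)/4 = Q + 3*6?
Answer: 1161677100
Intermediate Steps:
b(p) = 64 (b(p) = 4*(-2 + 3*6) = 4*(-2 + 18) = 4*16 = 64)
Z(l, Y) = 174 + Y*l (Z(l, Y) = Y*l + 174 = 174 + Y*l)
(-36186 + Z(153, b(4)))*(-47049 + 2744) = (-36186 + (174 + 64*153))*(-47049 + 2744) = (-36186 + (174 + 9792))*(-44305) = (-36186 + 9966)*(-44305) = -26220*(-44305) = 1161677100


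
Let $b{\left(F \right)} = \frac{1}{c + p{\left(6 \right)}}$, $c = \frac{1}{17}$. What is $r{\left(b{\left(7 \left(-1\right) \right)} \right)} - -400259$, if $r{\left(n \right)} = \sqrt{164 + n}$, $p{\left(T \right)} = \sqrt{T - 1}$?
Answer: $400259 + \frac{\sqrt{181 + 2788 \sqrt{5}}}{\sqrt{1 + 17 \sqrt{5}}} \approx 4.0027 \cdot 10^{5}$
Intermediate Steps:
$p{\left(T \right)} = \sqrt{-1 + T}$
$c = \frac{1}{17} \approx 0.058824$
$b{\left(F \right)} = \frac{1}{\frac{1}{17} + \sqrt{5}}$ ($b{\left(F \right)} = \frac{1}{\frac{1}{17} + \sqrt{-1 + 6}} = \frac{1}{\frac{1}{17} + \sqrt{5}}$)
$r{\left(b{\left(7 \left(-1\right) \right)} \right)} - -400259 = \sqrt{164 - \left(\frac{17}{1444} - \frac{289 \sqrt{5}}{1444}\right)} - -400259 = \sqrt{\frac{236799}{1444} + \frac{289 \sqrt{5}}{1444}} + 400259 = 400259 + \sqrt{\frac{236799}{1444} + \frac{289 \sqrt{5}}{1444}}$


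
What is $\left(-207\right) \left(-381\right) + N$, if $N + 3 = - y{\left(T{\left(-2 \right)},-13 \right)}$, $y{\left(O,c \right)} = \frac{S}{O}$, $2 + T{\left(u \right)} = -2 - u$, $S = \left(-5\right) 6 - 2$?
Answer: $78848$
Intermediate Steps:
$S = -32$ ($S = -30 - 2 = -32$)
$T{\left(u \right)} = -4 - u$ ($T{\left(u \right)} = -2 - \left(2 + u\right) = -4 - u$)
$y{\left(O,c \right)} = - \frac{32}{O}$
$N = -19$ ($N = -3 - - \frac{32}{-4 - -2} = -3 - - \frac{32}{-4 + 2} = -3 - - \frac{32}{-2} = -3 - \left(-32\right) \left(- \frac{1}{2}\right) = -3 - 16 = -19$)
$\left(-207\right) \left(-381\right) + N = \left(-207\right) \left(-381\right) - 19 = 78867 - 19 = 78848$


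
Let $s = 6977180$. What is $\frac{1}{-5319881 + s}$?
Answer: $\frac{1}{1657299} \approx 6.0339 \cdot 10^{-7}$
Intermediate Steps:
$\frac{1}{-5319881 + s} = \frac{1}{-5319881 + 6977180} = \frac{1}{1657299}$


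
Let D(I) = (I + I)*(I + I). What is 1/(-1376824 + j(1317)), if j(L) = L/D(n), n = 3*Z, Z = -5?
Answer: -300/413046761 ≈ -7.2631e-7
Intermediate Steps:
n = -15 (n = 3*(-5) = -15)
D(I) = 4*I² (D(I) = (2*I)*(2*I) = 4*I²)
j(L) = L/900 (j(L) = L/((4*(-15)²)) = L/((4*225)) = L/900)
1/(-1376824 + j(1317)) = 1/(-1376824 + (1/900)*1317) = 1/(-1376824 + 439/300) = 1/(-413046761/300) = -300/413046761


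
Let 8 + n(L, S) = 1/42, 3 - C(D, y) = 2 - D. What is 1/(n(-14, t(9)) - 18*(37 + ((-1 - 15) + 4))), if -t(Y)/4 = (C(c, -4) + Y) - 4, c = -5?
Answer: -42/19235 ≈ -0.0021835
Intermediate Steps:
C(D, y) = 1 + D (C(D, y) = 3 - (2 - D) = 3 + (-2 + D) = 1 + D)
t(Y) = 32 - 4*Y (t(Y) = -4*(((1 - 5) + Y) - 4) = -4*((-4 + Y) - 4) = -4*(-8 + Y) = 32 - 4*Y)
n(L, S) = -335/42 (n(L, S) = -8 + 1/42 = -335/42)
1/(n(-14, t(9)) - 18*(37 + ((-1 - 15) + 4))) = 1/(-335/42 - 18*(37 + ((-1 - 15) + 4))) = 1/(-335/42 - 18*(37 + (-16 + 4))) = 1/(-335/42 - 18*(37 - 12)) = 1/(-335/42 - 18*25) = 1/(-335/42 - 450) = 1/(-19235/42) = -42/19235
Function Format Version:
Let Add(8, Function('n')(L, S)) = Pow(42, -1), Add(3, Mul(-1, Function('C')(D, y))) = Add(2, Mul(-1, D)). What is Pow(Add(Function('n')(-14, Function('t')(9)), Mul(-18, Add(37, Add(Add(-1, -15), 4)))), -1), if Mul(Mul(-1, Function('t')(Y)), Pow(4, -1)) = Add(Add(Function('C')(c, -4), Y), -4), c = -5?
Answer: Rational(-42, 19235) ≈ -0.0021835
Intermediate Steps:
Function('C')(D, y) = Add(1, D) (Function('C')(D, y) = Add(3, Mul(-1, Add(2, Mul(-1, D)))) = Add(3, Add(-2, D)) = Add(1, D))
Function('t')(Y) = Add(32, Mul(-4, Y)) (Function('t')(Y) = Mul(-4, Add(Add(Add(1, -5), Y), -4)) = Mul(-4, Add(Add(-4, Y), -4)) = Mul(-4, Add(-8, Y)) = Add(32, Mul(-4, Y)))
Function('n')(L, S) = Rational(-335, 42) (Function('n')(L, S) = Add(-8, Pow(42, -1)) = Add(-8, Rational(1, 42)) = Rational(-335, 42))
Pow(Add(Function('n')(-14, Function('t')(9)), Mul(-18, Add(37, Add(Add(-1, -15), 4)))), -1) = Pow(Add(Rational(-335, 42), Mul(-18, Add(37, Add(Add(-1, -15), 4)))), -1) = Pow(Add(Rational(-335, 42), Mul(-18, Add(37, Add(-16, 4)))), -1) = Pow(Add(Rational(-335, 42), Mul(-18, Add(37, -12))), -1) = Pow(Add(Rational(-335, 42), Mul(-18, 25)), -1) = Pow(Add(Rational(-335, 42), -450), -1) = Pow(Rational(-19235, 42), -1) = Rational(-42, 19235)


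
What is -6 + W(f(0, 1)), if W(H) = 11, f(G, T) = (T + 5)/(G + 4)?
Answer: 5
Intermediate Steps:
f(G, T) = (5 + T)/(4 + G)
-6 + W(f(0, 1)) = -6 + 11 = 5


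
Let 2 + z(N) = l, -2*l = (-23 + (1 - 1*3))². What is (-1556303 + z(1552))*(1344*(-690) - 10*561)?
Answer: 1452277428975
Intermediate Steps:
l = -625/2 (l = -(-23 + (1 - 1*3))²/2 = -(-23 + (1 - 3))²/2 = -(-23 - 2)²/2 = -½*(-25)² = -½*625 = -625/2 ≈ -312.50)
z(N) = -629/2 (z(N) = -2 - 625/2 = -629/2)
(-1556303 + z(1552))*(1344*(-690) - 10*561) = (-1556303 - 629/2)*(1344*(-690) - 10*561) = -3113235*(-927360 - 5610)/2 = -3113235/2*(-932970) = 1452277428975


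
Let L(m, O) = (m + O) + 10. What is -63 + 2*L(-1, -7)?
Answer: -59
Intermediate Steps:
L(m, O) = 10 + O + m (L(m, O) = (O + m) + 10 = 10 + O + m)
-63 + 2*L(-1, -7) = -63 + 2*(10 - 7 - 1) = -63 + 2*2 = -63 + 4 = -59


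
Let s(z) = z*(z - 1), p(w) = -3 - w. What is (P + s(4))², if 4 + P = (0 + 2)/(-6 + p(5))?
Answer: 3025/49 ≈ 61.735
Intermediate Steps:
s(z) = z*(-1 + z)
P = -29/7 (P = -4 + (0 + 2)/(-6 + (-3 - 1*5)) = -4 + 2/(-6 + (-3 - 5)) = -4 + 2/(-6 - 8) = -4 + 2/(-14) = -4 + 2*(-1/14) = -4 - ⅐ = -29/7 ≈ -4.1429)
(P + s(4))² = (-29/7 + 4*(-1 + 4))² = (-29/7 + 4*3)² = (-29/7 + 12)² = (55/7)² = 3025/49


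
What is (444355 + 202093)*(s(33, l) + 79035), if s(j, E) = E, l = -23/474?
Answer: 12108800756008/237 ≈ 5.1092e+10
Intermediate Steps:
l = -23/474 (l = -23*1/474 = -23/474 ≈ -0.048523)
(444355 + 202093)*(s(33, l) + 79035) = (444355 + 202093)*(-23/474 + 79035) = 646448*(37462567/474) = 12108800756008/237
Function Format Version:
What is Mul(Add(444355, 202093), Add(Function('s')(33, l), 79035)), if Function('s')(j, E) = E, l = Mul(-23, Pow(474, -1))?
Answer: Rational(12108800756008, 237) ≈ 5.1092e+10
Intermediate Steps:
l = Rational(-23, 474) (l = Mul(-23, Rational(1, 474)) = Rational(-23, 474) ≈ -0.048523)
Mul(Add(444355, 202093), Add(Function('s')(33, l), 79035)) = Mul(Add(444355, 202093), Add(Rational(-23, 474), 79035)) = Mul(646448, Rational(37462567, 474)) = Rational(12108800756008, 237)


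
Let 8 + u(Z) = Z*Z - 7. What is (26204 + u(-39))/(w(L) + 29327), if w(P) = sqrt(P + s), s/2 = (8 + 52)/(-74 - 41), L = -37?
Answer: 9345488455/9890839121 - 69275*I*sqrt(805)/9890839121 ≈ 0.94486 - 0.00019872*I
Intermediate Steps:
s = -24/23 (s = 2*((8 + 52)/(-74 - 41)) = 2*(60/(-115)) = 2*(60*(-1/115)) = 2*(-12/23) = -24/23 ≈ -1.0435)
u(Z) = -15 + Z**2 (u(Z) = -8 + (Z*Z - 7) = -8 + (Z**2 - 7) = -8 + (-7 + Z**2) = -15 + Z**2)
w(P) = sqrt(-24/23 + P) (w(P) = sqrt(P - 24/23) = sqrt(-24/23 + P))
(26204 + u(-39))/(w(L) + 29327) = (26204 + (-15 + (-39)**2))/(sqrt(-552 + 529*(-37))/23 + 29327) = (26204 + (-15 + 1521))/(sqrt(-552 - 19573)/23 + 29327) = (26204 + 1506)/(sqrt(-20125)/23 + 29327) = 27710/((5*I*sqrt(805))/23 + 29327) = 27710/(5*I*sqrt(805)/23 + 29327) = 27710/(29327 + 5*I*sqrt(805)/23)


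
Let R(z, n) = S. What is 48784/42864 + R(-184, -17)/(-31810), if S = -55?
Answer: 19427207/17043798 ≈ 1.1398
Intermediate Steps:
R(z, n) = -55
48784/42864 + R(-184, -17)/(-31810) = 48784/42864 - 55/(-31810) = 48784*(1/42864) - 55*(-1/31810) = 3049/2679 + 11/6362 = 19427207/17043798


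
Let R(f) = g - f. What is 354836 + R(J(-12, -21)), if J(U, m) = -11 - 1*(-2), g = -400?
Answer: 354445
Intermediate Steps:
J(U, m) = -9 (J(U, m) = -11 + 2 = -9)
R(f) = -400 - f
354836 + R(J(-12, -21)) = 354836 + (-400 - 1*(-9)) = 354836 + (-400 + 9) = 354836 - 391 = 354445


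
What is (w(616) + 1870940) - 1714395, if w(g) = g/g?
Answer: 156546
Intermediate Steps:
w(g) = 1
(w(616) + 1870940) - 1714395 = (1 + 1870940) - 1714395 = 1870941 - 1714395 = 156546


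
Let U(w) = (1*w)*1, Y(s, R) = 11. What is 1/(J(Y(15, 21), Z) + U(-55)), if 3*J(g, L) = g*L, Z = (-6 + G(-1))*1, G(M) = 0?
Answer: -1/77 ≈ -0.012987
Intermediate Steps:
Z = -6 (Z = (-6 + 0)*1 = -6*1 = -6)
U(w) = w (U(w) = w*1 = w)
J(g, L) = L*g/3 (J(g, L) = (g*L)/3 = (L*g)/3 = L*g/3)
1/(J(Y(15, 21), Z) + U(-55)) = 1/((1/3)*(-6)*11 - 55) = 1/(-22 - 55) = 1/(-77) = -1/77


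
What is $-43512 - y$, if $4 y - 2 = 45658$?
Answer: $-54927$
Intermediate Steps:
$y = 11415$ ($y = \frac{1}{2} + \frac{1}{4} \cdot 45658 = \frac{1}{2} + \frac{22829}{2} = 11415$)
$-43512 - y = -43512 - 11415 = -54927$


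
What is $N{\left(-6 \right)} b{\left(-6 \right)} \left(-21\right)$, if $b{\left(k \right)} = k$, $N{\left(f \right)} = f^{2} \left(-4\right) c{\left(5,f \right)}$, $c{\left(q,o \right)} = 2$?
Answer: $-36288$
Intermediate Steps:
$N{\left(f \right)} = - 8 f^{2}$ ($N{\left(f \right)} = f^{2} \left(-4\right) 2 = - 4 f^{2} \cdot 2 = - 8 f^{2}$)
$N{\left(-6 \right)} b{\left(-6 \right)} \left(-21\right) = - 8 \left(-6\right)^{2} \left(-6\right) \left(-21\right) = \left(-8\right) 36 \left(-6\right) \left(-21\right) = \left(-288\right) \left(-6\right) \left(-21\right) = 1728 \left(-21\right) = -36288$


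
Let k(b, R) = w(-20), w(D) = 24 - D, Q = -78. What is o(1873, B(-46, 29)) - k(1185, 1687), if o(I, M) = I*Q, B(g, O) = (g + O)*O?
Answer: -146138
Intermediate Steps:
B(g, O) = O*(O + g) (B(g, O) = (O + g)*O = O*(O + g))
k(b, R) = 44 (k(b, R) = 24 - 1*(-20) = 24 + 20 = 44)
o(I, M) = -78*I (o(I, M) = I*(-78) = -78*I)
o(1873, B(-46, 29)) - k(1185, 1687) = -78*1873 - 1*44 = -146094 - 44 = -146138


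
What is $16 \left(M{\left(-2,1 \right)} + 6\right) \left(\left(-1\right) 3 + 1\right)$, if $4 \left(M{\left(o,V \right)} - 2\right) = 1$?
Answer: $-264$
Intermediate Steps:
$M{\left(o,V \right)} = \frac{9}{4}$ ($M{\left(o,V \right)} = 2 + \frac{1}{4} \cdot 1 = 2 + \frac{1}{4} = \frac{9}{4}$)
$16 \left(M{\left(-2,1 \right)} + 6\right) \left(\left(-1\right) 3 + 1\right) = 16 \left(\frac{9}{4} + 6\right) \left(\left(-1\right) 3 + 1\right) = 16 \cdot \frac{33}{4} \left(-3 + 1\right) = 132 \left(-2\right) = -264$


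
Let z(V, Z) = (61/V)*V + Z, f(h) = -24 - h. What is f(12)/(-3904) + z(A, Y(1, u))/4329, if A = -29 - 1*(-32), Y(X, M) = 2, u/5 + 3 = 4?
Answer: 11161/469456 ≈ 0.023774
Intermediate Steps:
u = 5 (u = -15 + 5*4 = -15 + 20 = 5)
A = 3 (A = -29 + 32 = 3)
z(V, Z) = 61 + Z
f(12)/(-3904) + z(A, Y(1, u))/4329 = (-24 - 1*12)/(-3904) + (61 + 2)/4329 = (-24 - 12)*(-1/3904) + 63*(1/4329) = -36*(-1/3904) + 7/481 = 9/976 + 7/481 = 11161/469456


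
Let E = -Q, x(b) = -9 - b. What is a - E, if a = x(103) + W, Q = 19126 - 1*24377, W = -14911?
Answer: -20274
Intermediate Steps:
Q = -5251 (Q = 19126 - 24377 = -5251)
a = -15023 (a = (-9 - 1*103) - 14911 = (-9 - 103) - 14911 = -112 - 14911 = -15023)
E = 5251 (E = -1*(-5251) = 5251)
a - E = -15023 - 1*5251 = -15023 - 5251 = -20274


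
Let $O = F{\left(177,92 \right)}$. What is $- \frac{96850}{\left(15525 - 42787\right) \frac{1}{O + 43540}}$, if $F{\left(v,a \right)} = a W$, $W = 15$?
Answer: $\frac{2175251000}{13631} \approx 1.5958 \cdot 10^{5}$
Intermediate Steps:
$F{\left(v,a \right)} = 15 a$ ($F{\left(v,a \right)} = a 15 = 15 a$)
$O = 1380$ ($O = 15 \cdot 92 = 1380$)
$- \frac{96850}{\left(15525 - 42787\right) \frac{1}{O + 43540}} = - \frac{96850}{\left(15525 - 42787\right) \frac{1}{1380 + 43540}} = - \frac{96850}{\left(-27262\right) \frac{1}{44920}} = - \frac{96850}{- \frac{13631}{22460}} = \left(-96850\right) \left(- \frac{22460}{13631}\right) = \frac{2175251000}{13631}$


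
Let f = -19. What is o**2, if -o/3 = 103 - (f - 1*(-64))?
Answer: 30276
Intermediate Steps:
o = -174 (o = -3*(103 - (-19 - 1*(-64))) = -3*(103 - (-19 + 64)) = -3*(103 - 1*45) = -3*(103 - 45) = -3*58 = -174)
o**2 = (-174)**2 = 30276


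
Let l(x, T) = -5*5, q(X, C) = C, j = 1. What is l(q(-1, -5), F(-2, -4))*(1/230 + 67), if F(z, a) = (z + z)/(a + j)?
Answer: -77055/46 ≈ -1675.1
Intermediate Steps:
F(z, a) = 2*z/(1 + a) (F(z, a) = (z + z)/(a + 1) = (2*z)/(1 + a) = 2*z/(1 + a))
l(x, T) = -25
l(q(-1, -5), F(-2, -4))*(1/230 + 67) = -25*(1/230 + 67) = -25*15411/230 = -77055/46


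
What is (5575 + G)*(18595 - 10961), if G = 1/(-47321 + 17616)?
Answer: 1264231425116/29705 ≈ 4.2560e+7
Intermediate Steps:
G = -1/29705 (G = 1/(-29705) = -1/29705 ≈ -3.3664e-5)
(5575 + G)*(18595 - 10961) = (5575 - 1/29705)*(18595 - 10961) = (165605374/29705)*7634 = 1264231425116/29705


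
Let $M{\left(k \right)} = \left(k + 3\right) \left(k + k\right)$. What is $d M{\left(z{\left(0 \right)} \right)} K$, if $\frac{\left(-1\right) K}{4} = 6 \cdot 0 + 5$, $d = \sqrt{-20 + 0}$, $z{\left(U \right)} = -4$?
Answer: $- 320 i \sqrt{5} \approx - 715.54 i$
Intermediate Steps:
$d = 2 i \sqrt{5}$ ($d = \sqrt{-20} = 2 i \sqrt{5} \approx 4.4721 i$)
$M{\left(k \right)} = 2 k \left(3 + k\right)$ ($M{\left(k \right)} = \left(3 + k\right) 2 k = 2 k \left(3 + k\right)$)
$K = -20$ ($K = - 4 \left(6 \cdot 0 + 5\right) = - 4 \left(0 + 5\right) = \left(-4\right) 5 = -20$)
$d M{\left(z{\left(0 \right)} \right)} K = 2 i \sqrt{5} \cdot 2 \left(-4\right) \left(3 - 4\right) \left(-20\right) = 2 i \sqrt{5} \cdot 2 \left(-4\right) \left(-1\right) \left(-20\right) = 2 i \sqrt{5} \cdot 8 \left(-20\right) = 16 i \sqrt{5} \left(-20\right) = - 320 i \sqrt{5}$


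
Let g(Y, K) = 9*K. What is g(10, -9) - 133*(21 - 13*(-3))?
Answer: -8061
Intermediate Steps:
g(10, -9) - 133*(21 - 13*(-3)) = 9*(-9) - 133*(21 - 13*(-3)) = -81 - 133*(21 + 39) = -81 - 133*60 = -81 - 7980 = -8061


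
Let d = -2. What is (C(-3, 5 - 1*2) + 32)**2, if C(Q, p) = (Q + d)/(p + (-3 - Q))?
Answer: 8281/9 ≈ 920.11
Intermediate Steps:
C(Q, p) = (-2 + Q)/(-3 + p - Q) (C(Q, p) = (Q - 2)/(p + (-3 - Q)) = (-2 + Q)/(-3 + p - Q))
(C(-3, 5 - 1*2) + 32)**2 = ((2 - 1*(-3))/(3 - 3 - (5 - 1*2)) + 32)**2 = ((2 + 3)/(3 - 3 - (5 - 2)) + 32)**2 = (5/(3 - 3 - 1*3) + 32)**2 = (5/(3 - 3 - 3) + 32)**2 = (5/(-3) + 32)**2 = (-1/3*5 + 32)**2 = (-5/3 + 32)**2 = (91/3)**2 = 8281/9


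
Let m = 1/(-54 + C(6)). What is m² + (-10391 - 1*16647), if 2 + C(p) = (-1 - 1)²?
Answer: -73110751/2704 ≈ -27038.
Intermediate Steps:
C(p) = 2 (C(p) = -2 + (-1 - 1)² = -2 + (-2)² = -2 + 4 = 2)
m = -1/52 (m = 1/(-54 + 2) = 1/(-52) = -1/52 ≈ -0.019231)
m² + (-10391 - 1*16647) = (-1/52)² + (-10391 - 1*16647) = 1/2704 + (-10391 - 16647) = 1/2704 - 27038 = -73110751/2704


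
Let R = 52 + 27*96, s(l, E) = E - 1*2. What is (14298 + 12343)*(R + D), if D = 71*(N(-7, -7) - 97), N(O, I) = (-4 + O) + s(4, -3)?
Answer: -143301939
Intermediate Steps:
s(l, E) = -2 + E (s(l, E) = E - 2 = -2 + E)
R = 2644 (R = 52 + 2592 = 2644)
N(O, I) = -9 + O (N(O, I) = (-4 + O) + (-2 - 3) = (-4 + O) - 5 = -9 + O)
D = -8023 (D = 71*((-9 - 7) - 97) = 71*(-16 - 97) = 71*(-113) = -8023)
(14298 + 12343)*(R + D) = (14298 + 12343)*(2644 - 8023) = 26641*(-5379) = -143301939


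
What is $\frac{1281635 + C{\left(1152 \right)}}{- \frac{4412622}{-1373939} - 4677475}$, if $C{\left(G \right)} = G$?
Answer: $- \frac{1762471087993}{6426560911403} \approx -0.27425$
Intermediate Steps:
$\frac{1281635 + C{\left(1152 \right)}}{- \frac{4412622}{-1373939} - 4677475} = \frac{1281635 + 1152}{- \frac{4412622}{-1373939} - 4677475} = \frac{1282787}{\left(-4412622\right) \left(- \frac{1}{1373939}\right) - 4677475} = \frac{1282787}{\frac{4412622}{1373939} - 4677475} = \frac{1282787}{- \frac{6426560911403}{1373939}} = 1282787 \left(- \frac{1373939}{6426560911403}\right) = - \frac{1762471087993}{6426560911403}$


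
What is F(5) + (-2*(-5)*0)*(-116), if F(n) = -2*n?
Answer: -10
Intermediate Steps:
F(5) + (-2*(-5)*0)*(-116) = -2*5 + (-2*(-5)*0)*(-116) = -10 + (10*0)*(-116) = -10 + 0*(-116) = -10 + 0 = -10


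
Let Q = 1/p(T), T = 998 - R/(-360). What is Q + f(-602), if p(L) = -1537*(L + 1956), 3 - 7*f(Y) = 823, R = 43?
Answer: -1340350166740/11442013597 ≈ -117.14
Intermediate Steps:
f(Y) = -820/7 (f(Y) = 3/7 - ⅐*823 = 3/7 - 823/7 = -820/7)
T = 359323/360 (T = 998 - 43/(-360) = 998 - 43*(-1)/360 = 998 - 1*(-43/360) = 998 + 43/360 = 359323/360 ≈ 998.12)
p(L) = -3006372 - 1537*L (p(L) = -1537*(1956 + L) = -3006372 - 1537*L)
Q = -360/1634573371 (Q = 1/(-3006372 - 1537*359323/360) = 1/(-3006372 - 552279451/360) = 1/(-1634573371/360) = -360/1634573371 ≈ -2.2024e-7)
Q + f(-602) = -360/1634573371 - 820/7 = -1340350166740/11442013597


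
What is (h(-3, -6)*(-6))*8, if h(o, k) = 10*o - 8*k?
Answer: -864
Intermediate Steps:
h(o, k) = -8*k + 10*o
(h(-3, -6)*(-6))*8 = ((-8*(-6) + 10*(-3))*(-6))*8 = ((48 - 30)*(-6))*8 = (18*(-6))*8 = -108*8 = -864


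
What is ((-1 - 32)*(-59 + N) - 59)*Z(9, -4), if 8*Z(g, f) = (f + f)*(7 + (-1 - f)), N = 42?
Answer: -5020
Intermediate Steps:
Z(g, f) = f*(6 - f)/4 (Z(g, f) = ((f + f)*(7 + (-1 - f)))/8 = ((2*f)*(6 - f))/8 = (2*f*(6 - f))/8 = f*(6 - f)/4)
((-1 - 32)*(-59 + N) - 59)*Z(9, -4) = ((-1 - 32)*(-59 + 42) - 59)*((¼)*(-4)*(6 - 1*(-4))) = (-33*(-17) - 59)*((¼)*(-4)*(6 + 4)) = (561 - 59)*((¼)*(-4)*10) = 502*(-10) = -5020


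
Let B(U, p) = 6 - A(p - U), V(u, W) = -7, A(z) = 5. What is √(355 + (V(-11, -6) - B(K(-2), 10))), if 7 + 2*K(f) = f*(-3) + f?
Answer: √347 ≈ 18.628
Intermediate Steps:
K(f) = -7/2 - f (K(f) = -7/2 + (f*(-3) + f)/2 = -7/2 + (-3*f + f)/2 = -7/2 + (-2*f)/2 = -7/2 - f)
B(U, p) = 1 (B(U, p) = 6 - 1*5 = 6 - 5 = 1)
√(355 + (V(-11, -6) - B(K(-2), 10))) = √(355 + (-7 - 1*1)) = √(355 + (-7 - 1)) = √(355 - 8) = √347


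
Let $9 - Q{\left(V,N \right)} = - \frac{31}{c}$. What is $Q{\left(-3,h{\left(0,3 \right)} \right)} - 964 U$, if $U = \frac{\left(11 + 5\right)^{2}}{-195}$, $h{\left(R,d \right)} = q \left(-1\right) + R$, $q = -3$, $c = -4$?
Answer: $\frac{988111}{780} \approx 1266.8$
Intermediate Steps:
$h{\left(R,d \right)} = 3 + R$ ($h{\left(R,d \right)} = \left(-3\right) \left(-1\right) + R = 3 + R$)
$Q{\left(V,N \right)} = \frac{5}{4}$ ($Q{\left(V,N \right)} = 9 - - \frac{31}{-4} = 9 - \left(-31\right) \left(- \frac{1}{4}\right) = 9 - \frac{31}{4} = \frac{5}{4}$)
$U = - \frac{256}{195}$ ($U = 16^{2} \left(- \frac{1}{195}\right) = 256 \left(- \frac{1}{195}\right) = - \frac{256}{195} \approx -1.3128$)
$Q{\left(-3,h{\left(0,3 \right)} \right)} - 964 U = \frac{5}{4} - - \frac{246784}{195} = \frac{5}{4} + \frac{246784}{195} = \frac{988111}{780}$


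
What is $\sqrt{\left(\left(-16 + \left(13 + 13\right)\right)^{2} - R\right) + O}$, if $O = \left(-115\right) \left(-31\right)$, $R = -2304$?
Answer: $\sqrt{5969} \approx 77.259$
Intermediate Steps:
$O = 3565$
$\sqrt{\left(\left(-16 + \left(13 + 13\right)\right)^{2} - R\right) + O} = \sqrt{\left(\left(-16 + \left(13 + 13\right)\right)^{2} - -2304\right) + 3565} = \sqrt{\left(\left(-16 + 26\right)^{2} + 2304\right) + 3565} = \sqrt{\left(10^{2} + 2304\right) + 3565} = \sqrt{\left(100 + 2304\right) + 3565} = \sqrt{2404 + 3565} = \sqrt{5969}$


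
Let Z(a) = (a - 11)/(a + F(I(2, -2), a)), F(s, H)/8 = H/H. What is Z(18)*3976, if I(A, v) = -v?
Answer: 13916/13 ≈ 1070.5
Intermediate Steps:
F(s, H) = 8 (F(s, H) = 8*(H/H) = 8*1 = 8)
Z(a) = (-11 + a)/(8 + a) (Z(a) = (a - 11)/(a + 8) = (-11 + a)/(8 + a))
Z(18)*3976 = ((-11 + 18)/(8 + 18))*3976 = (7/26)*3976 = 13916/13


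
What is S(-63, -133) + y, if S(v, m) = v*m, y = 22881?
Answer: 31260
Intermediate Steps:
S(v, m) = m*v
S(-63, -133) + y = -133*(-63) + 22881 = 8379 + 22881 = 31260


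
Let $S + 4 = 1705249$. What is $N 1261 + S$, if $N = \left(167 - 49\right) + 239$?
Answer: $2155422$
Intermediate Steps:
$S = 1705245$ ($S = -4 + 1705249 = 1705245$)
$N = 357$ ($N = 118 + 239 = 357$)
$N 1261 + S = 357 \cdot 1261 + 1705245 = 450177 + 1705245 = 2155422$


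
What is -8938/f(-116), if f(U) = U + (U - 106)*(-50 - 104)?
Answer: -4469/17036 ≈ -0.26233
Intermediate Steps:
f(U) = 16324 - 153*U (f(U) = U + (-106 + U)*(-154) = U + (16324 - 154*U) = 16324 - 153*U)
-8938/f(-116) = -8938/(16324 - 153*(-116)) = -8938/(16324 + 17748) = -8938/34072 = -8938*1/34072 = -4469/17036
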